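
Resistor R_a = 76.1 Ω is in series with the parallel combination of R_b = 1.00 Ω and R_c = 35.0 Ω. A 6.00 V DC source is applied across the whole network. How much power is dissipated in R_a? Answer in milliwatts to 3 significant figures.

461 mW

Collapse R_b‖R_c to a single equivalent, reducing the network to two series elements.
R_p = (1.00×35.0)/(1.00+35.0) = 0.9722 Ω
R_total = 76.1 + 0.9722 = 77.07 Ω
I = V / R_total = 6.00 / 77.07 = 0.07785 A
R_a carries the full series current, so P = I²R.
P_R_a = (0.07785)² × 76.1 = 0.4612 W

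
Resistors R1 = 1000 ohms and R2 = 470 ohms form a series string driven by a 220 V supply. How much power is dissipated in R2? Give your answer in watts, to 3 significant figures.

10.5 W

In a series string the same current flows through every resistor — find that current, then P = I²R for the one we want.
R_total = 1000 + 470 = 1470 Ω
I = V / R_total = 220 / 1470 = 0.1497 A
P_R2 = I² × R2 = (0.1497)² × 470 = 10.53 W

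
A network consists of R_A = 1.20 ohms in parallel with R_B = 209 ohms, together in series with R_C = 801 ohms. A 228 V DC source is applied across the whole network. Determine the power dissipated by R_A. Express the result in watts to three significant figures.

First find R_p for the parallel pair, then treat R_p + R_C as a series loop.
R_p = (1.20×209)/(1.20+209) = 1.193 Ω
R_total = R_p + 801 = 1.193 + 801 = 802.2 Ω
I = V / R_total = 228 / 802.2 = 0.2842 A
Voltage across the parallel pair: V_p = I × R_p = 0.2842 × 1.193 = 0.3391 V
Use P = V²/R for R_A with V = V_p.
P_R_A = (0.3391)² / 1.20 = 0.09583 W

0.0958 W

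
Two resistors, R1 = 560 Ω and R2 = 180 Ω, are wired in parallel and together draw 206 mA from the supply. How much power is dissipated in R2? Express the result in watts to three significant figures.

Only the total current is stated, so first find the parallel equivalent to get the voltage across the combination.
1/R_eq = 1/560 + 1/180 ⇒ R_eq = 136.2 Ω
V = I_total × R_eq = 0.2060 × 136.2 = 28.06 V
P_R2 = V² / R2 = (28.06)² / 180 = 4.374 W

4.37 W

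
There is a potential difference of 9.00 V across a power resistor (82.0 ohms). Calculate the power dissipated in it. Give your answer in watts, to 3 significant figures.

0.988 W

With V across and R both known, P = V²/R gives the dissipation directly.
P = (9.00 V)² / 82.0 Ω = 0.9878 W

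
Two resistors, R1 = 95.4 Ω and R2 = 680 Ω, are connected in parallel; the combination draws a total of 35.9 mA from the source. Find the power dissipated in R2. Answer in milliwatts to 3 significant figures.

13.3 mW

Only the total current is stated, so first find the parallel equivalent to get the voltage across the combination.
1/R_eq = 1/95.4 + 1/680 ⇒ R_eq = 83.66 Ω
V = I_total × R_eq = 0.03590 × 83.66 = 3.003 V
P_R2 = V² / R2 = (3.003)² / 680 = 0.01327 W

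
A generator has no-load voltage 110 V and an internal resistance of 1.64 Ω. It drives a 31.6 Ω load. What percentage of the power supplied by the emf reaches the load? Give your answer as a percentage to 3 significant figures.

Efficiency is P_load / P_total. With a series r and R sharing the same I, P = I²R for each, so η = R/(R+r).
η = R / (R + r) = 31.6 / (31.6 + 1.64) = 0.9507

95.1 %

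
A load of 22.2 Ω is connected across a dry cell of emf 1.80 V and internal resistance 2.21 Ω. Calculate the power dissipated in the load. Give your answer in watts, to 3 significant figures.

With r and R in series, I = ε/(r+R); the load dissipates I²R.
I = ε / (r + R) = 1.80 / (2.21 + 22.2) = 0.07374 A
P_load = I² R = (0.07374)² × 22.2 = 0.1207 W

0.121 W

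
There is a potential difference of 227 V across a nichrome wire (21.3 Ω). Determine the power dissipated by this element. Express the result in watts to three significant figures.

2420 W

We know the drop across the element and its resistance — P = V²/R, one step.
P = (227 V)² / 21.3 Ω = 2419 W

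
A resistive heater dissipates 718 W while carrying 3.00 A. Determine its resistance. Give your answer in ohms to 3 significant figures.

Inverting the appropriate power form: R = P / I².
R = 718 / (3.000)² = 79.78 Ω

79.8 Ω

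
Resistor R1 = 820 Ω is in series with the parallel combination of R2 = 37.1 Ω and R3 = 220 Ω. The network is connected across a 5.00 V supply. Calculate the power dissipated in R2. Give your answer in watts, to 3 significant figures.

0.000936 W

Replace R2 and R3 with their parallel equivalent so the circuit becomes R1 in series with R_p.
R_p = (37.1×220)/(37.1+220) = 31.75 Ω
R_total = 820 + 31.75 = 851.7 Ω
I = V / R_total = 5.00 / 851.7 = 0.005870 A
Voltage across the parallel pair: V_p = I × R_p = 0.005870 × 31.75 = 0.1864 V
R2 is across V_p, so use P = V²/R for that branch.
P_R2 = (0.1864)² / 37.1 = 0.0009361 W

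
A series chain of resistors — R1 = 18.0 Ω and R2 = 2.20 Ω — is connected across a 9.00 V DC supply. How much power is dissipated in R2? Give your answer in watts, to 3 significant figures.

Since the resistors are in series they all carry the loop current I = V/R_total; the power in any one is I²R.
R_total = 18.0 + 2.20 = 20.20 Ω
I = V / R_total = 9.00 / 20.20 = 0.4455 A
P_R2 = I² × R2 = (0.4455)² × 2.20 = 0.4367 W

0.437 W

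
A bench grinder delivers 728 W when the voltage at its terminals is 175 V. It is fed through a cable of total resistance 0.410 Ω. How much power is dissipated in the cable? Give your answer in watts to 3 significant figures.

Line loss is just I²R for the cable — we know both I and R_line directly.
I = P / V = 728 / 175 = 4.160 A through the cable.
P_line = I² R_line = (4.160)² × 0.410 = 7.095 W

7.10 W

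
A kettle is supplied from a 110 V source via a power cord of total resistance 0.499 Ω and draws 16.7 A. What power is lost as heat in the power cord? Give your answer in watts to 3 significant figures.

Only the current and the line resistance are needed for the I²R loss.
The power cord carries the full 16.7 A.
P_line = I² R_line = (16.70)² × 0.499 = 139.2 W

139 W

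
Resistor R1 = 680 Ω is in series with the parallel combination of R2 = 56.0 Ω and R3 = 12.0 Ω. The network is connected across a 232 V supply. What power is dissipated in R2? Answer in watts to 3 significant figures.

0.197 W

Replace R2 and R3 with their parallel equivalent so the circuit becomes R1 in series with R_p.
R_p = (56.0×12.0)/(56.0+12.0) = 9.882 Ω
R_total = 680 + 9.882 = 689.9 Ω
I = V / R_total = 232 / 689.9 = 0.3363 A
Voltage across the parallel pair: V_p = I × R_p = 0.3363 × 9.882 = 3.323 V
R2 is across V_p, so use P = V²/R for that branch.
P_R2 = (3.323)² / 56.0 = 0.1972 W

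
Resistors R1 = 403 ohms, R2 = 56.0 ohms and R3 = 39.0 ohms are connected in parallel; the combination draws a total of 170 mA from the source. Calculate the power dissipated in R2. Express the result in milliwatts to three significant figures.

Parallel branches share V, not I — compute V via R_eq, then use V²/R for the target branch.
1/R_eq = 1/403 + 1/56.0 + 1/39.0 ⇒ R_eq = 21.75 Ω
V = I_total × R_eq = 0.1700 × 21.75 = 3.697 V
P_R2 = V² / R2 = (3.697)² / 56.0 = 0.2441 W

244 mW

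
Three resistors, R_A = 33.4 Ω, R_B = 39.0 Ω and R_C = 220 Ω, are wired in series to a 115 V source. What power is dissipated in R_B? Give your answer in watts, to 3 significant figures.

6.03 W

Since the resistors are in series they all carry the loop current I = V/R_total; the power in any one is I²R.
R_total = 33.4 + 39.0 + 220 = 292.4 Ω
I = V / R_total = 115 / 292.4 = 0.3933 A
P_R_B = I² × R_B = (0.3933)² × 39.0 = 6.033 W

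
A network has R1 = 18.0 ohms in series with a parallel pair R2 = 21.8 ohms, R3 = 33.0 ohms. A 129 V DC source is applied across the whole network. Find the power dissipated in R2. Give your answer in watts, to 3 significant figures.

First combine the parallel branches into one equivalent R_p, then R1 + R_p is a series pair.
R_p = (21.8×33.0)/(21.8+33.0) = 13.13 Ω
R_total = 18.0 + 13.13 = 31.13 Ω
I = V / R_total = 129 / 31.13 = 4.144 A
Voltage across the parallel pair: V_p = I × R_p = 4.144 × 13.13 = 54.40 V
R2 is across V_p, so use P = V²/R for that branch.
P_R2 = (54.40)² / 21.8 = 135.8 W

136 W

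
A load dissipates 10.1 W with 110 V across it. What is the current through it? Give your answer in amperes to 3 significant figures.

Rearranging the power relation for the two known quantities gives I = P / V.
I = 10.1 / 110 = 0.09182 A

0.0918 A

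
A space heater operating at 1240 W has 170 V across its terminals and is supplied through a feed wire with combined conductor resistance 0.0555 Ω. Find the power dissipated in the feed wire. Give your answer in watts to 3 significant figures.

2.95 W

Only the current and the line resistance are needed for the I²R loss.
I = P / V = 1240 / 170 = 7.294 A through the feed wire.
P_line = I² R_line = (7.294)² × 0.0555 = 2.953 W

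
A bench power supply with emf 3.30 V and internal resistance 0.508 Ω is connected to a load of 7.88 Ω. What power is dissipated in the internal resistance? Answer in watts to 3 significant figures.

The internal resistance carries the same current as the load; P_int = I²r.
I = ε / (r + R) = 3.30 / (0.508 + 7.88) = 0.3934 A
P_int = I² r = (0.3934)² × 0.508 = 0.07863 W

0.0786 W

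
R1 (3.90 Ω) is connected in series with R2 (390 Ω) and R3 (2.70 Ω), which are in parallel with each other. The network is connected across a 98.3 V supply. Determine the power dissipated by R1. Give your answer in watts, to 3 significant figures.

Collapse R2‖R3 to a single equivalent, reducing the network to two series elements.
R_p = (390×2.70)/(390+2.70) = 2.681 Ω
R_total = 3.90 + 2.681 = 6.581 Ω
I = V / R_total = 98.3 / 6.581 = 14.94 A
R1 carries the full series current, so P = I²R.
P_R1 = (14.94)² × 3.90 = 870.0 W

870 W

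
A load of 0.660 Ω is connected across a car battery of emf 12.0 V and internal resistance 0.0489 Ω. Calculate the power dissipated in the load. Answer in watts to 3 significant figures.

189 W

Find the circuit current first, then P = I²R for the load (series elements share I).
I = ε / (r + R) = 12.0 / (0.0489 + 0.660) = 16.93 A
P_load = I² R = (16.93)² × 0.660 = 189.1 W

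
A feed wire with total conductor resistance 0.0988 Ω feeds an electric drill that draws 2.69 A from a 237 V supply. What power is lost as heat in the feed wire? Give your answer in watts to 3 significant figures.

Only the current and the line resistance are needed for the I²R loss.
The feed wire carries the full 2.69 A.
P_line = I² R_line = (2.690)² × 0.0988 = 0.7149 W

0.715 W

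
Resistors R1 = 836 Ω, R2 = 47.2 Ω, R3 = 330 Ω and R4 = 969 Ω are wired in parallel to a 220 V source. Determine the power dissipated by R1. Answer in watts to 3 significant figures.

The supply voltage appears across each parallel branch — just use P = V²/R1.
P_R1 = V² / R1 = (220)² / 836 Ω = 57.89 W

57.9 W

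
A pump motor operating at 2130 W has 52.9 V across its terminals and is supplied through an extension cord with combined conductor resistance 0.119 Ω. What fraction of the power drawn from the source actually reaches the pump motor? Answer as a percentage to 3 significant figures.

I = P / V = 2130 / 52.9 = 40.26 A through the extension cord.
P_line = I² R_line = (40.26)² × 0.119 = 192.9 W
P_source = P_load + P_line = 2130 + 192.9 = 2323 W
η = P_load / P_source = 2130 / 2323 = 0.9169

91.7 %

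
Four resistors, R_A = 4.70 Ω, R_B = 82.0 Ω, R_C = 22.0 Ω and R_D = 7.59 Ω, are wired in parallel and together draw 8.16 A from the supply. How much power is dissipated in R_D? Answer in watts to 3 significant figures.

54.2 W

We need the common branch voltage; get it from I_total × R_eq, then P = V²/R for the branch.
1/R_eq = 1/4.70 + 1/82.0 + 1/22.0 + 1/7.59 ⇒ R_eq = 2.487 Ω
V = I_total × R_eq = 8.160 × 2.487 = 20.29 V
P_R_D = V² / R_D = (20.29)² / 7.59 = 54.24 W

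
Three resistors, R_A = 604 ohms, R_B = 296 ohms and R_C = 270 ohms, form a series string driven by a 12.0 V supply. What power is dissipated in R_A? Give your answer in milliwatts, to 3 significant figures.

63.5 mW

Since the resistors are in series they all carry the loop current I = V/R_total; the power in any one is I²R.
R_total = 604 + 296 + 270 = 1170 Ω
I = V / R_total = 12.0 / 1170 = 0.01026 A
P_R_A = I² × R_A = (0.01026)² × 604 = 0.06354 W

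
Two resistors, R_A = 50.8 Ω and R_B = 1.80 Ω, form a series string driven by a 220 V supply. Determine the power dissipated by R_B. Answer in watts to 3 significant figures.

31.5 W

In a series string the same current flows through every resistor — find that current, then P = I²R for the one we want.
R_total = 50.8 + 1.80 = 52.60 Ω
I = V / R_total = 220 / 52.60 = 4.183 A
P_R_B = I² × R_B = (4.183)² × 1.80 = 31.49 W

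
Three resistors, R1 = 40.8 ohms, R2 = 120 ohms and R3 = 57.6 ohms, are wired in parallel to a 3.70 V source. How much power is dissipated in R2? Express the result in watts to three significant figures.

0.114 W

Parallel branches share the same voltage; P = V²/R gives the branch power in one step.
P_R2 = V² / R2 = (3.70)² / 120 Ω = 0.1141 W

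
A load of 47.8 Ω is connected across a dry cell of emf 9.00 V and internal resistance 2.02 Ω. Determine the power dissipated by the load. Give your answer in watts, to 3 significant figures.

1.56 W

Load and internal resistance form a series loop — compute the loop current, then the load power via I²R.
I = ε / (r + R) = 9.00 / (2.02 + 47.8) = 0.1807 A
P_load = I² R = (0.1807)² × 47.8 = 1.560 W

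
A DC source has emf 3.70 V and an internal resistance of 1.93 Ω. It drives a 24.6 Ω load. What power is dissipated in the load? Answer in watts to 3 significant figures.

0.478 W

The internal resistance and the load are in series, so the same I flows through both; get I from ε/(r+R), then I²R for the load.
I = ε / (r + R) = 3.70 / (1.93 + 24.6) = 0.1395 A
P_load = I² R = (0.1395)² × 24.6 = 0.4785 W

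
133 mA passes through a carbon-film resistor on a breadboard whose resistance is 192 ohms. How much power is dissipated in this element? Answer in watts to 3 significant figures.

3.40 W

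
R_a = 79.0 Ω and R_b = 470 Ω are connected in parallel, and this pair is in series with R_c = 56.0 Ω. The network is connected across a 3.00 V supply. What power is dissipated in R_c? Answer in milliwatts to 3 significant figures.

33.0 mW

First find R_p for the parallel pair, then treat R_p + R_c as a series loop.
R_p = (79.0×470)/(79.0+470) = 67.63 Ω
R_total = R_p + 56.0 = 67.63 + 56.0 = 123.6 Ω
I = V / R_total = 3.00 / 123.6 = 0.02427 A
R_c is the series element, so its power is I²R.
P_R_c = (0.02427)² × 56.0 = 0.03297 W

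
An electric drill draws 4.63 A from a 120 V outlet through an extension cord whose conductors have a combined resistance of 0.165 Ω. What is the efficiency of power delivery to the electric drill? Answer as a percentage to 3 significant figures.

99.4 %

The extension cord carries the full 4.63 A.
P_line = I² R_line = (4.630)² × 0.165 = 3.537 W
P_source = V I = 120 × 4.630 = 555.6 W; P_load = 552.1 W
η = P_load / P_source = 552.1 / 555.6 = 0.9936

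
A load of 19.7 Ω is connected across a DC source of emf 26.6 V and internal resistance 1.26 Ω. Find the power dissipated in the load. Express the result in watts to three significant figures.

31.7 W

Find the circuit current first, then P = I²R for the load (series elements share I).
I = ε / (r + R) = 26.6 / (1.26 + 19.7) = 1.269 A
P_load = I² R = (1.269)² × 19.7 = 31.73 W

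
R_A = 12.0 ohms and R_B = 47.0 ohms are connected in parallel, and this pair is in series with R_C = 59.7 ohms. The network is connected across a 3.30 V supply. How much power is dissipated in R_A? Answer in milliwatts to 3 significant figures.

Reduce the parallel combination to a single R_p; the circuit then becomes R_p in series with the remaining resistor.
R_p = (12.0×47.0)/(12.0+47.0) = 9.559 Ω
R_total = R_p + 59.7 = 9.559 + 59.7 = 69.26 Ω
I = V / R_total = 3.30 / 69.26 = 0.04765 A
Voltage across the parallel pair: V_p = I × R_p = 0.04765 × 9.559 = 0.4555 V
Use P = V²/R for R_A with V = V_p.
P_R_A = (0.4555)² / 12.0 = 0.01729 W

17.3 mW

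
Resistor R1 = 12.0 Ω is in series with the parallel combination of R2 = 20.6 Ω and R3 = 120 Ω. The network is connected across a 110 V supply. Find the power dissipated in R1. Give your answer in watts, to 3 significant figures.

166 W

First combine the parallel branches into one equivalent R_p, then R1 + R_p is a series pair.
R_p = (20.6×120)/(20.6+120) = 17.58 Ω
R_total = 12.0 + 17.58 = 29.58 Ω
I = V / R_total = 110 / 29.58 = 3.719 A
R1 is in the main series path, so its power is I²R1.
P_R1 = (3.719)² × 12.0 = 165.9 W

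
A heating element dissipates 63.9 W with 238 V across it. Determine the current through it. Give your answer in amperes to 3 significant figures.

0.268 A

The two known quantities fix the third via I = P / V.
I = 63.9 / 238 = 0.2685 A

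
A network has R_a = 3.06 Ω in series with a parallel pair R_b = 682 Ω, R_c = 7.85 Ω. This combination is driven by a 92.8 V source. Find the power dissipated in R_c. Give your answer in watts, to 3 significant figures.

Reduce the parallel pair to R_p first; the network is then a simple series string.
R_p = (682×7.85)/(682+7.85) = 7.761 Ω
R_total = 3.06 + 7.761 = 10.82 Ω
I = V / R_total = 92.8 / 10.82 = 8.576 A
Voltage across the parallel pair: V_p = I × R_p = 8.576 × 7.761 = 66.56 V
With V_p across R_c, its power is V_p²/R_c.
P_R_c = (66.56)² / 7.85 = 564.3 W

564 W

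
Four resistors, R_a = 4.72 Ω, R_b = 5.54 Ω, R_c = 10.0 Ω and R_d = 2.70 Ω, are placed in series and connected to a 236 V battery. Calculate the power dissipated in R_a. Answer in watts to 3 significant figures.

499 W

Since the resistors are in series they all carry the loop current I = V/R_total; the power in any one is I²R.
R_total = 4.72 + 5.54 + 10.0 + 2.70 = 22.96 Ω
I = V / R_total = 236 / 22.96 = 10.28 A
P_R_a = I² × R_a = (10.28)² × 4.72 = 498.7 W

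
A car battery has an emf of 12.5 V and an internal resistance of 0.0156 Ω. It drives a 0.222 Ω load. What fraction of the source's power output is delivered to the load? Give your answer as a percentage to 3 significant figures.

93.4 %

Efficiency is P_load / P_total. With a series r and R sharing the same I, P = I²R for each, so η = R/(R+r).
η = R / (R + r) = 0.222 / (0.222 + 0.0156) = 0.9343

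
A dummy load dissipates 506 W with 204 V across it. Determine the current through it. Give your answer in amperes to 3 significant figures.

From P = V I = I²R = V²/R, with the two given quantities we get I = P / V.
I = 506 / 204 = 2.480 A

2.48 A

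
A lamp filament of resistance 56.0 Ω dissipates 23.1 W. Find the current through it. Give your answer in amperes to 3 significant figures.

0.642 A

The two known quantities fix the third via I = √(P / R).
I = √(23.1 / 56.0) = 0.6423 A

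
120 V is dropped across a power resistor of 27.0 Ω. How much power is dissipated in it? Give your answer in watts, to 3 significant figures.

533 W

We know the drop across the element and its resistance — P = V²/R, one step.
P = (120 V)² / 27.0 Ω = 533.3 W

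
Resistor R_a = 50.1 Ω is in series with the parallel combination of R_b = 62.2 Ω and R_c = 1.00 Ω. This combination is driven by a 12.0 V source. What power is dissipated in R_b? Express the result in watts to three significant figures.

Replace R_b and R_c with their parallel equivalent so the circuit becomes R_a in series with R_p.
R_p = (62.2×1.00)/(62.2+1.00) = 0.9842 Ω
R_total = 50.1 + 0.9842 = 51.08 Ω
I = V / R_total = 12.0 / 51.08 = 0.2349 A
Voltage across the parallel pair: V_p = I × R_p = 0.2349 × 0.9842 = 0.2312 V
R_b is across V_p, so use P = V²/R for that branch.
P_R_b = (0.2312)² / 62.2 = 0.0008593 W

0.000859 W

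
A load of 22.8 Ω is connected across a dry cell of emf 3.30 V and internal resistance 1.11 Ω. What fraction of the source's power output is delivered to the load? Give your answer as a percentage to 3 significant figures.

Both r and R carry the same current, so the power split is just the resistance split: η = R/(R+r).
η = R / (R + r) = 22.8 / (22.8 + 1.11) = 0.9536

95.4 %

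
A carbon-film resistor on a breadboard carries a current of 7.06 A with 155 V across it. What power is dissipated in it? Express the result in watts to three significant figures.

1090 W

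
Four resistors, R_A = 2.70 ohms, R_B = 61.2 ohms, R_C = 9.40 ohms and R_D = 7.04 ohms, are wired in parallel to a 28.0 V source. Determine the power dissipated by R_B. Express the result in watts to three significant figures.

Every branch has 28.0 V across it, so for R_B the power is simply V²/R.
P_R_B = V² / R_B = (28.0)² / 61.2 Ω = 12.81 W

12.8 W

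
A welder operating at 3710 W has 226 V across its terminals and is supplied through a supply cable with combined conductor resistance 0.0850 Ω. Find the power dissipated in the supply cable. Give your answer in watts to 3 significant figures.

22.9 W

The supply cable and load are in series, so the same current flows in both; the loss is I²R_line.
I = P / V = 3710 / 226 = 16.42 A through the supply cable.
P_line = I² R_line = (16.42)² × 0.0850 = 22.91 W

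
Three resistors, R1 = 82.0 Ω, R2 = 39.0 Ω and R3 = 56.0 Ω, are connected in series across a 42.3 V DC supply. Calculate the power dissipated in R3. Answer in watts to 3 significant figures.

Series elements share the same current, so find I first, then use P = I²R.
R_total = 82.0 + 39.0 + 56.0 = 177.0 Ω
I = V / R_total = 42.3 / 177.0 = 0.2390 A
P_R3 = I² × R3 = (0.2390)² × 56.0 = 3.198 W

3.20 W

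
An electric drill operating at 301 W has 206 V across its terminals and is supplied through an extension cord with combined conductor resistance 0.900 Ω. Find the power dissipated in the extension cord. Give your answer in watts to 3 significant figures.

Only the current and the line resistance are needed for the I²R loss.
I = P / V = 301 / 206 = 1.461 A through the extension cord.
P_line = I² R_line = (1.461)² × 0.900 = 1.922 W

1.92 W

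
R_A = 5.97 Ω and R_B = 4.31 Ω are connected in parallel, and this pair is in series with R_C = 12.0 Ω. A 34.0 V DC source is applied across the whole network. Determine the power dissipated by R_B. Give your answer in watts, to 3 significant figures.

7.99 W

Combine R_A and R_B into their parallel equivalent first, reducing the network to two series resistors.
R_p = (5.97×4.31)/(5.97+4.31) = 2.503 Ω
R_total = R_p + 12.0 = 2.503 + 12.0 = 14.50 Ω
I = V / R_total = 34.0 / 14.50 = 2.344 A
Voltage across the parallel pair: V_p = I × R_p = 2.344 × 2.503 = 5.868 V
R_B sits across V_p; its power is V_p²/R.
P_R_B = (5.868)² / 4.31 = 7.989 W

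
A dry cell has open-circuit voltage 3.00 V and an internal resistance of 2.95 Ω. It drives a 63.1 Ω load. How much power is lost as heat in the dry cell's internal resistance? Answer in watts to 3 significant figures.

The internal resistance carries the same current as the load; P_int = I²r.
I = ε / (r + R) = 3.00 / (2.95 + 63.1) = 0.04542 A
P_int = I² r = (0.04542)² × 2.95 = 0.006086 W

0.00609 W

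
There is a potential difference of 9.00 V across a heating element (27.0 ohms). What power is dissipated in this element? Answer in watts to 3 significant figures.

Voltage and resistance are given, so P = V²/R is the one-step route.
P = (9.00 V)² / 27.0 Ω = 3.000 W

3.00 W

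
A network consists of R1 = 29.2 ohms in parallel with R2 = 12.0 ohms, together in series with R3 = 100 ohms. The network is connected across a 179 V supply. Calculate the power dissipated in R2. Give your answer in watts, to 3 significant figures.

First find R_p for the parallel pair, then treat R_p + R3 as a series loop.
R_p = (29.2×12.0)/(29.2+12.0) = 8.505 Ω
R_total = R_p + 100 = 8.505 + 100 = 108.5 Ω
I = V / R_total = 179 / 108.5 = 1.650 A
Voltage across the parallel pair: V_p = I × R_p = 1.650 × 8.505 = 14.03 V
Use P = V²/R for R2 with V = V_p.
P_R2 = (14.03)² / 12.0 = 16.40 W

16.4 W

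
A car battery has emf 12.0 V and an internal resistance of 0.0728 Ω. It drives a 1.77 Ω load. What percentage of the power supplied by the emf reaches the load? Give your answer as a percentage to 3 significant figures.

η = P_load/(P_load+P_int) = I²R/(I²R+I²r) = R/(R+r) — the I² cancels for series elements.
η = R / (R + r) = 1.77 / (1.77 + 0.0728) = 0.9605

96.0 %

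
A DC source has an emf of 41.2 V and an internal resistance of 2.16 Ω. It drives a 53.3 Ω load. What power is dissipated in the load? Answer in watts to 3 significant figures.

Load and internal resistance form a series loop — compute the loop current, then the load power via I²R.
I = ε / (r + R) = 41.2 / (2.16 + 53.3) = 0.7429 A
P_load = I² R = (0.7429)² × 53.3 = 29.41 W

29.4 W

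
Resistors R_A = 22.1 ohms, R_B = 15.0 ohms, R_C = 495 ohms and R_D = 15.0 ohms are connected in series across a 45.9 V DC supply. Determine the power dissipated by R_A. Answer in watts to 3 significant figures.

0.156 W

The current is common to all series resistors; compute it, then apply P = I²R for the target.
R_total = 22.1 + 15.0 + 495 + 15.0 = 547.1 Ω
I = V / R_total = 45.9 / 547.1 = 0.08390 A
P_R_A = I² × R_A = (0.08390)² × 22.1 = 0.1556 W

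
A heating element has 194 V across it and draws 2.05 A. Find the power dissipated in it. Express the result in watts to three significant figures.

With V and I both given, power follows immediately from P = V I.
P = 194 V × 2.050 A = 397.7 W

398 W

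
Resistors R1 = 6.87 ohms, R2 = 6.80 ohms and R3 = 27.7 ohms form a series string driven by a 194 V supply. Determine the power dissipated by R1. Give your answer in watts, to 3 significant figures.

The current is common to all series resistors; compute it, then apply P = I²R for the target.
R_total = 6.87 + 6.80 + 27.7 = 41.37 Ω
I = V / R_total = 194 / 41.37 = 4.689 A
P_R1 = I² × R1 = (4.689)² × 6.87 = 151.1 W

151 W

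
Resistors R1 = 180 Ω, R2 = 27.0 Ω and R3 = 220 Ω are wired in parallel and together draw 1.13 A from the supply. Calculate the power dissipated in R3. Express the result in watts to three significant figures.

2.61 W

Only the total current is stated, so first find the parallel equivalent to get the voltage across the combination.
1/R_eq = 1/180 + 1/27.0 + 1/220 ⇒ R_eq = 21.21 Ω
V = I_total × R_eq = 1.130 × 21.21 = 23.97 V
P_R3 = V² / R3 = (23.97)² / 220 = 2.612 W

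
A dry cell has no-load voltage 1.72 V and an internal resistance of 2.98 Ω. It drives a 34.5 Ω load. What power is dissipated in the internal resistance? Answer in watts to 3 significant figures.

0.00628 W

Internal loss is I²r, with I set by the total series resistance r+R.
I = ε / (r + R) = 1.72 / (2.98 + 34.5) = 0.04589 A
P_int = I² r = (0.04589)² × 2.98 = 0.006276 W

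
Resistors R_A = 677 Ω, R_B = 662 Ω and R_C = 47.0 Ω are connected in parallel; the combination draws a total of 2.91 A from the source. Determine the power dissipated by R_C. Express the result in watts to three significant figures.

The branches share the same voltage, but only the total current is given — find V from the equivalent resistance first.
1/R_eq = 1/677 + 1/662 + 1/47.0 ⇒ R_eq = 41.21 Ω
V = I_total × R_eq = 2.910 × 41.21 = 119.9 V
P_R_C = V² / R_C = (119.9)² / 47.0 = 306.0 W

306 W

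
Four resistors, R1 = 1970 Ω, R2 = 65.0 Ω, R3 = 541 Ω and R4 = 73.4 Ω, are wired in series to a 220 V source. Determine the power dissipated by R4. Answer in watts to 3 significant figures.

0.506 W

Since the resistors are in series they all carry the loop current I = V/R_total; the power in any one is I²R.
R_total = 1970 + 65.0 + 541 + 73.4 = 2649 Ω
I = V / R_total = 220 / 2649 = 0.08304 A
P_R4 = I² × R4 = (0.08304)² × 73.4 = 0.5061 W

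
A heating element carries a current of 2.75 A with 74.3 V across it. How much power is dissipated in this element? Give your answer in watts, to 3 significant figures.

V and I are known directly — P = V I, no intermediate step needed.
P = 74.3 V × 2.750 A = 204.3 W

204 W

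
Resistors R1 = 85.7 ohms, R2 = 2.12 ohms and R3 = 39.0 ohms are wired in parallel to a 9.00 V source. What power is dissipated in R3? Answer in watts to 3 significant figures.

2.08 W

R3 sits directly across the source, so P = V²/R with V = 9.00 V.
P_R3 = V² / R3 = (9.00)² / 39.0 Ω = 2.077 W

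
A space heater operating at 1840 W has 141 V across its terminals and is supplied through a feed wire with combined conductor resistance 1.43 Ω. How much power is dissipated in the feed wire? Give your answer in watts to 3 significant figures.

244 W

Line loss is just I²R for the cable — we know both I and R_line directly.
I = P / V = 1840 / 141 = 13.05 A through the feed wire.
P_line = I² R_line = (13.05)² × 1.43 = 243.5 W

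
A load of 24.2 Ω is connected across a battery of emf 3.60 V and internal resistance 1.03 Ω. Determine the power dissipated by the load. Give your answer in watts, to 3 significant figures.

With r and R in series, I = ε/(r+R); the load dissipates I²R.
I = ε / (r + R) = 3.60 / (1.03 + 24.2) = 0.1427 A
P_load = I² R = (0.1427)² × 24.2 = 0.4927 W

0.493 W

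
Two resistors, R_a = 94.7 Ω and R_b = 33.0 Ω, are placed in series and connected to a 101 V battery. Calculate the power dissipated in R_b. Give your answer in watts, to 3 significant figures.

20.6 W

In a series string the same current flows through every resistor — find that current, then P = I²R for the one we want.
R_total = 94.7 + 33.0 = 127.7 Ω
I = V / R_total = 101 / 127.7 = 0.7909 A
P_R_b = I² × R_b = (0.7909)² × 33.0 = 20.64 W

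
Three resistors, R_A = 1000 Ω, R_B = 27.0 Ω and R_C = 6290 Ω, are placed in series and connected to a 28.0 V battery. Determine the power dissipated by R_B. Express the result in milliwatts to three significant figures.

Every series element carries the same I. Get I from the total resistance, then P = I² × R_B.
R_total = 1000 + 27.0 + 6290 = 7317 Ω
I = V / R_total = 28.0 / 7317 = 0.003827 A
P_R_B = I² × R_B = (0.003827)² × 27.0 = 0.0003954 W

0.395 mW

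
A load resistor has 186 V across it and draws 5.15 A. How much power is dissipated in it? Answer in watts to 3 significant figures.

958 W

Since both terminal voltage and current are stated, P = V I gives the power in one step.
P = 186 V × 5.150 A = 957.9 W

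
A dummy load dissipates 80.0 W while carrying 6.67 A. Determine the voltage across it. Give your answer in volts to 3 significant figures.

12.0 V

Inverting the appropriate power form: V = P / I.
V = 80.0 / 6.670 = 11.99 V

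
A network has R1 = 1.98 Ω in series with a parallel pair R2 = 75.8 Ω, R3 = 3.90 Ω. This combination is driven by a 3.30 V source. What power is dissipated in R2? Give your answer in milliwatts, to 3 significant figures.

61.1 mW

First combine the parallel branches into one equivalent R_p, then R1 + R_p is a series pair.
R_p = (75.8×3.90)/(75.8+3.90) = 3.709 Ω
R_total = 1.98 + 3.709 = 5.689 Ω
I = V / R_total = 3.30 / 5.689 = 0.5801 A
Voltage across the parallel pair: V_p = I × R_p = 0.5801 × 3.709 = 2.151 V
R2 sees V_p directly, so P = V_p² / R2.
P_R2 = (2.151)² / 75.8 = 0.06107 W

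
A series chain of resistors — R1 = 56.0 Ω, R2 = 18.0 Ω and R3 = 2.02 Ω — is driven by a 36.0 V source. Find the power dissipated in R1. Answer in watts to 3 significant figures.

12.6 W

Every series element carries the same I. Get I from the total resistance, then P = I² × R1.
R_total = 56.0 + 18.0 + 2.02 = 76.02 Ω
I = V / R_total = 36.0 / 76.02 = 0.4736 A
P_R1 = I² × R1 = (0.4736)² × 56.0 = 12.56 W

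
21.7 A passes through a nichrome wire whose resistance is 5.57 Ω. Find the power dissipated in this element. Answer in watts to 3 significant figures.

Current and resistance are given, so P = I²R is the direct form.
P = (21.70 A)² × 5.57 Ω = 2623 W

2620 W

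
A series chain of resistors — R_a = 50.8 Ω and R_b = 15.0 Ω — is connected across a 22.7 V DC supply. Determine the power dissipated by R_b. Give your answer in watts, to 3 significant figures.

1.79 W

The current is common to all series resistors; compute it, then apply P = I²R for the target.
R_total = 50.8 + 15.0 = 65.80 Ω
I = V / R_total = 22.7 / 65.80 = 0.3450 A
P_R_b = I² × R_b = (0.3450)² × 15.0 = 1.785 W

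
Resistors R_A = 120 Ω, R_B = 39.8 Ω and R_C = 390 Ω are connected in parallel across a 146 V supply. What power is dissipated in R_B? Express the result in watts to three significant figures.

536 W

R_B sits directly across the source, so P = V²/R with V = 146 V.
P_R_B = V² / R_B = (146)² / 39.8 Ω = 535.6 W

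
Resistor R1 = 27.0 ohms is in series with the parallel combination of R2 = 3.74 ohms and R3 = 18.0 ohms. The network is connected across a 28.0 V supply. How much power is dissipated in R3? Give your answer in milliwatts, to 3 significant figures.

Reduce the parallel pair to R_p first; the network is then a simple series string.
R_p = (3.74×18.0)/(3.74+18.0) = 3.097 Ω
R_total = 27.0 + 3.097 = 30.10 Ω
I = V / R_total = 28.0 / 30.10 = 0.9303 A
Voltage across the parallel pair: V_p = I × R_p = 0.9303 × 3.097 = 2.881 V
R3 sees V_p directly, so P = V_p² / R3.
P_R3 = (2.881)² / 18.0 = 0.4611 W

461 mW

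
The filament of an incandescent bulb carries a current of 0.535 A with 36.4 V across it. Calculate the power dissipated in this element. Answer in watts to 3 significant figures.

19.5 W

With V and I both given, power follows immediately from P = V I.
P = 36.4 V × 0.5350 A = 19.47 W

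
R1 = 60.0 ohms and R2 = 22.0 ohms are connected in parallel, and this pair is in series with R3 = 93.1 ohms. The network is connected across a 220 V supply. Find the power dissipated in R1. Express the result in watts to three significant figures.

First find R_p for the parallel pair, then treat R_p + R3 as a series loop.
R_p = (60.0×22.0)/(60.0+22.0) = 16.10 Ω
R_total = R_p + 93.1 = 16.10 + 93.1 = 109.2 Ω
I = V / R_total = 220 / 109.2 = 2.015 A
Voltage across the parallel pair: V_p = I × R_p = 2.015 × 16.10 = 32.43 V
R1 sits across V_p; its power is V_p²/R.
P_R1 = (32.43)² / 60.0 = 17.53 W

17.5 W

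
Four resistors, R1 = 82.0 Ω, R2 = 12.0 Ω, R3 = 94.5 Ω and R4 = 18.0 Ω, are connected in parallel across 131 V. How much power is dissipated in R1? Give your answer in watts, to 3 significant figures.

Parallel branches share the same voltage; P = V²/R gives the branch power in one step.
P_R1 = V² / R1 = (131)² / 82.0 Ω = 209.3 W

209 W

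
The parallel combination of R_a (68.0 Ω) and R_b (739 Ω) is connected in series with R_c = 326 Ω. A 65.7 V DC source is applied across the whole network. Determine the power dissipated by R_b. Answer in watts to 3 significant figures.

0.150 W

Reduce the parallel combination to a single R_p; the circuit then becomes R_p in series with the remaining resistor.
R_p = (68.0×739)/(68.0+739) = 62.27 Ω
R_total = R_p + 326 = 62.27 + 326 = 388.3 Ω
I = V / R_total = 65.7 / 388.3 = 0.1692 A
Voltage across the parallel pair: V_p = I × R_p = 0.1692 × 62.27 = 10.54 V
Use P = V²/R for R_b with V = V_p.
P_R_b = (10.54)² / 739 = 0.1502 W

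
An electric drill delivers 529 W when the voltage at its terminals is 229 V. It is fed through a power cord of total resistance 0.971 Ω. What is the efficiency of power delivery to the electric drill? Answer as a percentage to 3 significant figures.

I = P / V = 529 / 229 = 2.310 A through the power cord.
P_line = I² R_line = (2.310)² × 0.971 = 5.182 W
P_source = P_load + P_line = 529.0 + 5.182 = 534.2 W
η = P_load / P_source = 529.0 / 534.2 = 0.9903

99.0 %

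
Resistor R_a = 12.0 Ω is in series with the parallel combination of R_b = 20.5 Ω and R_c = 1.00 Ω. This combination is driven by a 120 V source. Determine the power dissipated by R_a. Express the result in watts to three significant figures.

Reduce the parallel pair to R_p first; the network is then a simple series string.
R_p = (20.5×1.00)/(20.5+1.00) = 0.9535 Ω
R_total = 12.0 + 0.9535 = 12.95 Ω
I = V / R_total = 120 / 12.95 = 9.264 A
R_a carries the full series current, so P = I²R.
P_R_a = (9.264)² × 12.0 = 1030 W

1030 W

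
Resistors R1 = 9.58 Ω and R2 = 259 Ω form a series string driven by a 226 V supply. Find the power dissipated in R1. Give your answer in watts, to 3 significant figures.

Series elements share the same current, so find I first, then use P = I²R.
R_total = 9.58 + 259 = 268.6 Ω
I = V / R_total = 226 / 268.6 = 0.8415 A
P_R1 = I² × R1 = (0.8415)² × 9.58 = 6.783 W

6.78 W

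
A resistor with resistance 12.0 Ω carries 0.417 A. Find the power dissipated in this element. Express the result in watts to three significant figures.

2.09 W

Knowing I and R, the power is just I²R — no need to find V first.
P = (0.4170 A)² × 12.0 Ω = 2.087 W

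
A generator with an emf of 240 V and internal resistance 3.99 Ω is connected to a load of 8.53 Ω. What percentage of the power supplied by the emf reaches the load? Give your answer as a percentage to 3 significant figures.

68.1 %

η = P_load/(P_load+P_int) = I²R/(I²R+I²r) = R/(R+r) — the I² cancels for series elements.
η = R / (R + r) = 8.53 / (8.53 + 3.99) = 0.6813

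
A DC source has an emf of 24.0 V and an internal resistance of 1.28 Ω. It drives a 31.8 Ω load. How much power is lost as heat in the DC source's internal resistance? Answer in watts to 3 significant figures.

r is in series with the load, so it carries the full circuit current — the loss in it is I²r.
I = ε / (r + R) = 24.0 / (1.28 + 31.8) = 0.7255 A
P_int = I² r = (0.7255)² × 1.28 = 0.6738 W

0.674 W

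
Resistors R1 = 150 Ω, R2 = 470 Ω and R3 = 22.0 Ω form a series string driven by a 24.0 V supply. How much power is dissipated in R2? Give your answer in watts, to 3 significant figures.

Series elements share the same current, so find I first, then use P = I²R.
R_total = 150 + 470 + 22.0 = 642.0 Ω
I = V / R_total = 24.0 / 642.0 = 0.03738 A
P_R2 = I² × R2 = (0.03738)² × 470 = 0.6568 W

0.657 W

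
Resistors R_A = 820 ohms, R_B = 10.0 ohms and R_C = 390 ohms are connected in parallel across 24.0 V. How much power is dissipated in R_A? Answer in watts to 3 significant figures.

0.702 W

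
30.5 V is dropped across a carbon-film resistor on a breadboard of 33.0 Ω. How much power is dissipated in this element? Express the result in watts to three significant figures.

28.2 W

With V across and R both known, P = V²/R gives the dissipation directly.
P = (30.5 V)² / 33.0 Ω = 28.19 W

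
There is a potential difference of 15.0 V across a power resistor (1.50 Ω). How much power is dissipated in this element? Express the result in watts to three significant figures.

With V across and R both known, P = V²/R gives the dissipation directly.
P = (15.0 V)² / 1.50 Ω = 150.0 W

150 W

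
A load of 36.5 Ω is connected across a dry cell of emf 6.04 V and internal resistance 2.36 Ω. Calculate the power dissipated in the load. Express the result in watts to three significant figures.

0.882 W

With r and R in series, I = ε/(r+R); the load dissipates I²R.
I = ε / (r + R) = 6.04 / (2.36 + 36.5) = 0.1554 A
P_load = I² R = (0.1554)² × 36.5 = 0.8818 W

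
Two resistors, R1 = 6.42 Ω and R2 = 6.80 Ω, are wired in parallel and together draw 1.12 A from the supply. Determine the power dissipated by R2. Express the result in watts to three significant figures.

Only the total current is stated, so first find the parallel equivalent to get the voltage across the combination.
1/R_eq = 1/6.42 + 1/6.80 ⇒ R_eq = 3.302 Ω
V = I_total × R_eq = 1.120 × 3.302 = 3.699 V
P_R2 = V² / R2 = (3.699)² / 6.80 = 2.012 W

2.01 W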